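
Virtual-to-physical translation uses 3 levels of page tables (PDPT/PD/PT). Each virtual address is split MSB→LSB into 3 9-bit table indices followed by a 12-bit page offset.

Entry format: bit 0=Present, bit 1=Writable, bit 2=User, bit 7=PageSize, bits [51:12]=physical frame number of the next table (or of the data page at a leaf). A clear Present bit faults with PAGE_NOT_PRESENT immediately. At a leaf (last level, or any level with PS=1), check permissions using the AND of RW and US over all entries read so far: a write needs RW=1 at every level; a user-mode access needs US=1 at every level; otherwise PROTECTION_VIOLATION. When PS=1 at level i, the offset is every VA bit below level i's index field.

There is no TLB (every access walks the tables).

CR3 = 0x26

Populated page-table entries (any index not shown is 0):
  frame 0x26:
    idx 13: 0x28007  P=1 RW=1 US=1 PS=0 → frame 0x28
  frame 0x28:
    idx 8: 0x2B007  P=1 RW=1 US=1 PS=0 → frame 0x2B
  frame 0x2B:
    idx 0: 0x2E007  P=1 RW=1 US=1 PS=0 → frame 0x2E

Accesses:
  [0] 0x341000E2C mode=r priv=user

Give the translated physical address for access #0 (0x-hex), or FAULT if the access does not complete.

Walk each access:
#0 VA=0x341000E2C (r,user):
  L0: frame=0x26 idx=13 entry=0x28007 [P=1 RW=1 US=1 PS=0]
  L1: frame=0x28 idx=8 entry=0x2B007 [P=1 RW=1 US=1 PS=0]
  L2: frame=0x2B idx=0 entry=0x2E007 [P=1 RW=1 US=1 PS=0]
  → PA=0x2EE2C  (3 entries read)

Access #0 PA: 0x2EE2C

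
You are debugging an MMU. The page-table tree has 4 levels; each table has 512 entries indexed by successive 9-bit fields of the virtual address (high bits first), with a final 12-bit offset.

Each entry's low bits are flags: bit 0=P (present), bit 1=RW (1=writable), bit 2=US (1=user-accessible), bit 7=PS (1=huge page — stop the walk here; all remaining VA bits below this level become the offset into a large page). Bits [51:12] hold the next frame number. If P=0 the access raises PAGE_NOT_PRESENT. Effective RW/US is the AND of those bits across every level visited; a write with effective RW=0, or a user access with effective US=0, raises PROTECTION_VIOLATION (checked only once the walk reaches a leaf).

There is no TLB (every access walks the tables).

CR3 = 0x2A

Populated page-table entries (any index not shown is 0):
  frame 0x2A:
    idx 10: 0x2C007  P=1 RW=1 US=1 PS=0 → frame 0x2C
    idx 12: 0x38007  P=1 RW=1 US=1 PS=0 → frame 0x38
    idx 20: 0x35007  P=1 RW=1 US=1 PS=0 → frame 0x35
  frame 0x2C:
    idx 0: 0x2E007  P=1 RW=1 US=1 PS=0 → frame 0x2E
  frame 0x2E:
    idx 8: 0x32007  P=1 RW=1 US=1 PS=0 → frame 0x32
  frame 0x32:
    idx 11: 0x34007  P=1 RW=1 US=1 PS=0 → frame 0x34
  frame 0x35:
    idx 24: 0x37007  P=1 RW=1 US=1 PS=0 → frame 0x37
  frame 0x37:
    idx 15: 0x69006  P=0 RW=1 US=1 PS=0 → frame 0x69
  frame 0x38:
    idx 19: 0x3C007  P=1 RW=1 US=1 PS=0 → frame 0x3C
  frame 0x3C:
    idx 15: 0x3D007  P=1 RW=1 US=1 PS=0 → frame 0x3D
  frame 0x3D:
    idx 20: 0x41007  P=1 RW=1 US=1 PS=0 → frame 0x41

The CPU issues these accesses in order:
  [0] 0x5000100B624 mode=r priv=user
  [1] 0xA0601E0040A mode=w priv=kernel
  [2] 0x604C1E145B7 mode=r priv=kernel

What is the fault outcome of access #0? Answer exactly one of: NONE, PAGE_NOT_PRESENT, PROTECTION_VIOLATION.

Trace:
#0 VA=0x5000100B624 (r,user):
  [0] read 0x2A idx=10: raw=0x2C007 flags P=1 W=1 U=1 S=0
  [1] read 0x2C idx=0: raw=0x2E007 flags P=1 W=1 U=1 S=0
  [2] read 0x2E idx=8: raw=0x32007 flags P=1 W=1 U=1 S=0
  [3] read 0x32 idx=11: raw=0x34007 flags P=1 W=1 U=1 S=0
  → PA=0x34624  (4 entries read)
#1 VA=0xA0601E0040A (w,kernel):
  [0] read 0x2A idx=20: raw=0x35007 flags P=1 W=1 U=1 S=0
  [1] read 0x35 idx=24: raw=0x37007 flags P=1 W=1 U=1 S=0
  [2] read 0x37 idx=15: raw=0x69006 flags P=0 W=1 U=1 S=0
  → PAGE_NOT_PRESENT  (3 entries read)
#2 VA=0x604C1E145B7 (r,kernel):
  [0] read 0x2A idx=12: raw=0x38007 flags P=1 W=1 U=1 S=0
  [1] read 0x38 idx=19: raw=0x3C007 flags P=1 W=1 U=1 S=0
  [2] read 0x3C idx=15: raw=0x3D007 flags P=1 W=1 U=1 S=0
  [3] read 0x3D idx=20: raw=0x41007 flags P=1 W=1 U=1 S=0
  → PA=0x415B7  (4 entries read)

Access #0 fault: NONE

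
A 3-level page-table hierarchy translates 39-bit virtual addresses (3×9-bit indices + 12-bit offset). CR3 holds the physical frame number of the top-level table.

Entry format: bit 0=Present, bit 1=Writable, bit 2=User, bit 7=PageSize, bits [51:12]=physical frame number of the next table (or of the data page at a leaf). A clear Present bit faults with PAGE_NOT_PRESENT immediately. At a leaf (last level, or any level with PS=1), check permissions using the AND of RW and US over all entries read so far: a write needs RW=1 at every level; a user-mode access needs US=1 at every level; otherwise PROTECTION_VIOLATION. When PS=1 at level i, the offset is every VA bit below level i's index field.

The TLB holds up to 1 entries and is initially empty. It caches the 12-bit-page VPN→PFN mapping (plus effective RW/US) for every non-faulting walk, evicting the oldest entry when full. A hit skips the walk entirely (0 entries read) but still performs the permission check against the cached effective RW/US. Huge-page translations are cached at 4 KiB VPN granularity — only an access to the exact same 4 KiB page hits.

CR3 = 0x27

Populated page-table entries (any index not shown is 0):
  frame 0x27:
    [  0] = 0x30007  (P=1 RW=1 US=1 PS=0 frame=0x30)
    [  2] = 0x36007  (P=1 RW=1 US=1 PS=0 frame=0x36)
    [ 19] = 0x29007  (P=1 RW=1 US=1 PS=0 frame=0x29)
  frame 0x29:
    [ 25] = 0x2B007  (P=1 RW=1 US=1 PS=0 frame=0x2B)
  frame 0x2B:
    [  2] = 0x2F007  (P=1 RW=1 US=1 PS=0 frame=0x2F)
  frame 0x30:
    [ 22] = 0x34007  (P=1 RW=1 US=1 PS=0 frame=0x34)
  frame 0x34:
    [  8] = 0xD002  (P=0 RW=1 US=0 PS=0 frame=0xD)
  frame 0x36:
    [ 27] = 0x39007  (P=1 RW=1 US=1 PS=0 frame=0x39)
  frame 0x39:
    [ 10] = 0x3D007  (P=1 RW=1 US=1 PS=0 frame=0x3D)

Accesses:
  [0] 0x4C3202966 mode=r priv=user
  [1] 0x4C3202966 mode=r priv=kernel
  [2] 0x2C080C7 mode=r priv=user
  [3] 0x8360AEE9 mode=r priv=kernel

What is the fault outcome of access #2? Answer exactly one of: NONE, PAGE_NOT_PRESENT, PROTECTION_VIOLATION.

Walk each access:
#0 VA=0x4C3202966 (r,user):
  [0] read 0x27 idx=19: raw=0x29007 flags P=1 W=1 U=1 S=0
  [1] read 0x29 idx=25: raw=0x2B007 flags P=1 W=1 U=1 S=0
  [2] read 0x2B idx=2: raw=0x2F007 flags P=1 W=1 U=1 S=0
  ⇒ phys 0x2F966  [3 reads]
#1 VA=0x4C3202966 (r,kernel):
  TLB hit vpn=0x4C3202 → PA=0x2F966
#2 VA=0x2C080C7 (r,user):
  [0] read 0x27 idx=0: raw=0x30007 flags P=1 W=1 U=1 S=0
  [1] read 0x30 idx=22: raw=0x34007 flags P=1 W=1 U=1 S=0
  [2] read 0x34 idx=8: raw=0xD002 flags P=0 W=1 U=0 S=0
  → PAGE_NOT_PRESENT  (3 entries read)
#3 VA=0x8360AEE9 (r,kernel):
  [0] read 0x27 idx=2: raw=0x36007 flags P=1 W=1 U=1 S=0
  [1] read 0x36 idx=27: raw=0x39007 flags P=1 W=1 U=1 S=0
  [2] read 0x39 idx=10: raw=0x3D007 flags P=1 W=1 U=1 S=0
  ⇒ phys 0x3DEE9  [3 reads]

Access #2 fault: PAGE_NOT_PRESENT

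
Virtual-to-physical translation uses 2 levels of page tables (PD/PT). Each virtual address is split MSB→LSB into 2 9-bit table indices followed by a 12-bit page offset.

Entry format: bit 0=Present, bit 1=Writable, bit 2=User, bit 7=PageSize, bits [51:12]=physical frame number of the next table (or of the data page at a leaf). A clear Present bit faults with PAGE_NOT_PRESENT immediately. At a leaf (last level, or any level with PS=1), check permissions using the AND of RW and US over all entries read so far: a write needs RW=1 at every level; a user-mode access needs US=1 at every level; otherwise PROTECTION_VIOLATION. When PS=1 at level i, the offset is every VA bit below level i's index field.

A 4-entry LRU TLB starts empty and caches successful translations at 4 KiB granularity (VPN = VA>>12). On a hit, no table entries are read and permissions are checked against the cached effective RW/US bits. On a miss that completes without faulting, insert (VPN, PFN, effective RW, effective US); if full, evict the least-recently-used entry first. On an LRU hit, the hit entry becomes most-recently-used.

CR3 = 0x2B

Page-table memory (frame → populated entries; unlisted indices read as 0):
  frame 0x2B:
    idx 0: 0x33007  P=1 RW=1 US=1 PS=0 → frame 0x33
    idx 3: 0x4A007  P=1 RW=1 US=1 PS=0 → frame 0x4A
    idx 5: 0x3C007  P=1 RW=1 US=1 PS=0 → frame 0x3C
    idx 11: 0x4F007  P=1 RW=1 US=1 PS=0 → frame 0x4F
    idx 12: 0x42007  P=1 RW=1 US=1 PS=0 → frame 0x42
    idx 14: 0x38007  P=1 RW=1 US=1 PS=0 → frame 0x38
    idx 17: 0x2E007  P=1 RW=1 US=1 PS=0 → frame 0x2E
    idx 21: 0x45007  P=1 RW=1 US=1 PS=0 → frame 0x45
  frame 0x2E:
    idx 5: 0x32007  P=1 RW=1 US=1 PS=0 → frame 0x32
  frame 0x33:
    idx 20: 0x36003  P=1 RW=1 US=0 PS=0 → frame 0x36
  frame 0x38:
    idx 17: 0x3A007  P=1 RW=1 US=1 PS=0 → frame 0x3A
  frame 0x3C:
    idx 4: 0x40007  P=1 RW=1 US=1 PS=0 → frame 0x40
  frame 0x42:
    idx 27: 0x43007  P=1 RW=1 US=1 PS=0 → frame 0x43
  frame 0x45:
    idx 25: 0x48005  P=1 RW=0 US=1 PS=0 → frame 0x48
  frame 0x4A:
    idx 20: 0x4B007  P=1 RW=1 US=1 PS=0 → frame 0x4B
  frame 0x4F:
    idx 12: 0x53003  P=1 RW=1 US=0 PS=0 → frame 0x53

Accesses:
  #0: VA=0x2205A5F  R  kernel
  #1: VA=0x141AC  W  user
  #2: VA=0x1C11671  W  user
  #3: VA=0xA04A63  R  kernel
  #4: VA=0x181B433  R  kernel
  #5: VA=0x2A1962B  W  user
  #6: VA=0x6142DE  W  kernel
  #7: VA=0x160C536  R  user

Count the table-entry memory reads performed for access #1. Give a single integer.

Trace:
#0 VA=0x2205A5F (r,kernel):
  L0 @0x2B[17] → 0x2E007  P=1,RW=1,US=1,PS=0
  L1 @0x2E[5] → 0x32007  P=1,RW=1,US=1,PS=0
  ✓ 0x32A5F  — 2 lookups
#1 VA=0x141AC (w,user):
  L0 @0x2B[0] → 0x33007  P=1,RW=1,US=1,PS=0
  L1 @0x33[20] → 0x36003  P=1,RW=1,US=0,PS=0
  → PROTECTION_VIOLATION  (2 entries read)
#2 VA=0x1C11671 (w,user):
  L0 @0x2B[14] → 0x38007  P=1,RW=1,US=1,PS=0
  L1 @0x38[17] → 0x3A007  P=1,RW=1,US=1,PS=0
  ✓ 0x3A671  — 2 lookups
#3 VA=0xA04A63 (r,kernel):
  L0 @0x2B[5] → 0x3C007  P=1,RW=1,US=1,PS=0
  L1 @0x3C[4] → 0x40007  P=1,RW=1,US=1,PS=0
  ✓ 0x40A63  — 2 lookups
#4 VA=0x181B433 (r,kernel):
  L0 @0x2B[12] → 0x42007  P=1,RW=1,US=1,PS=0
  L1 @0x42[27] → 0x43007  P=1,RW=1,US=1,PS=0
  ✓ 0x43433  — 2 lookups
#5 VA=0x2A1962B (w,user):
  L0 @0x2B[21] → 0x45007  P=1,RW=1,US=1,PS=0
  L1 @0x45[25] → 0x48005  P=1,RW=0,US=1,PS=0
  → PROTECTION_VIOLATION  (2 entries read)
#6 VA=0x6142DE (w,kernel):
  L0 @0x2B[3] → 0x4A007  P=1,RW=1,US=1,PS=0
  L1 @0x4A[20] → 0x4B007  P=1,RW=1,US=1,PS=0
  ✓ 0x4B2DE  — 2 lookups
#7 VA=0x160C536 (r,user):
  L0 @0x2B[11] → 0x4F007  P=1,RW=1,US=1,PS=0
  L1 @0x4F[12] → 0x53003  P=1,RW=1,US=0,PS=0
  → PROTECTION_VIOLATION  (2 entries read)

Entries read for #1: 2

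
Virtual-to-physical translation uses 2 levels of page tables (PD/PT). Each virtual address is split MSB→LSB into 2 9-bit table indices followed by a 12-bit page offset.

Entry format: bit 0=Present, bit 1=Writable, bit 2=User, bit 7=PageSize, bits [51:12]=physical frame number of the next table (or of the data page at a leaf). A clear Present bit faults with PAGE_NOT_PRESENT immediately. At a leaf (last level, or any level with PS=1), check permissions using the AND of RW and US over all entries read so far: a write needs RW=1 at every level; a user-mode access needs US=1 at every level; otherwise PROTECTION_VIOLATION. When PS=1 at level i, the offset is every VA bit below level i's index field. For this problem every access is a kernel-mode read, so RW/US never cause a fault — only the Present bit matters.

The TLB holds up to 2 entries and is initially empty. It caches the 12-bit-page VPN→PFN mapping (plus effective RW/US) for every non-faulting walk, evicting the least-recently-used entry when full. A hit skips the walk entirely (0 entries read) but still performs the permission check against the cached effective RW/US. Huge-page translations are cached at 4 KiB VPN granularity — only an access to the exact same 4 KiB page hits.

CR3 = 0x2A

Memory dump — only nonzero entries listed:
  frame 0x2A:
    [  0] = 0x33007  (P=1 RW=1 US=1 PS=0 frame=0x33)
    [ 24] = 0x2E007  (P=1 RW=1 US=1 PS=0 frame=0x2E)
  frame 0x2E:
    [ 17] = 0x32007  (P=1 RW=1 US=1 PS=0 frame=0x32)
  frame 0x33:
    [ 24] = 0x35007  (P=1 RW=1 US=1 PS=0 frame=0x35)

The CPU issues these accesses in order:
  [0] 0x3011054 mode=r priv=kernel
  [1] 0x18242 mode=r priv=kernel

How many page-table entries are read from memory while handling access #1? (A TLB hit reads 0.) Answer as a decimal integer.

Per-access translation:
#0 VA=0x3011054 (r,kernel):
  L0: frame=0x2A idx=24 entry=0x2E007 [P=1 RW=1 US=1 PS=0]
  L1: frame=0x2E idx=17 entry=0x32007 [P=1 RW=1 US=1 PS=0]
  ⇒ phys 0x32054  [2 reads]
#1 VA=0x18242 (r,kernel):
  L0: frame=0x2A idx=0 entry=0x33007 [P=1 RW=1 US=1 PS=0]
  L1: frame=0x33 idx=24 entry=0x35007 [P=1 RW=1 US=1 PS=0]
  ⇒ phys 0x35242  [2 reads]

Entries read for #1: 2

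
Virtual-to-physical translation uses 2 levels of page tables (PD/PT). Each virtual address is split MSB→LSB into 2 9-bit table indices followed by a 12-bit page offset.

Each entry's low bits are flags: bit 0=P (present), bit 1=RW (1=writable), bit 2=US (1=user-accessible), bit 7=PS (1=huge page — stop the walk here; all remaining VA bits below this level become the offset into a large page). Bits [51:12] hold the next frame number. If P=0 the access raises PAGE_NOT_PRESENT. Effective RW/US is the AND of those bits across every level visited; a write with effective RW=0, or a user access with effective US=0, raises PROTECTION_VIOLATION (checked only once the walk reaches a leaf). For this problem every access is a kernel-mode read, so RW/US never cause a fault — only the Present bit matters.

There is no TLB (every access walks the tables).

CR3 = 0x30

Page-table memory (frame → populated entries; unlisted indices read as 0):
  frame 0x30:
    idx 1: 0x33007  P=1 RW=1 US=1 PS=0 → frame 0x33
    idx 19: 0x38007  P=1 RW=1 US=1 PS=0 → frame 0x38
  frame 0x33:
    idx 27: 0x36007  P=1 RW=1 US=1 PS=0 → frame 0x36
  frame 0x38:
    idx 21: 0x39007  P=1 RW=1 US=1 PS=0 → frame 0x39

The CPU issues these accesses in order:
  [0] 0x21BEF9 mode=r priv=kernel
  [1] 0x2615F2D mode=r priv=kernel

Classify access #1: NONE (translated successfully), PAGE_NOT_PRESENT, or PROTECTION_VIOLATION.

Walk each access:
#0 VA=0x21BEF9 (r,kernel):
  lvl0: tbl 0x30, slot 1 ⇒ 0x33007 (P1/RW1/US1/PS0)
  lvl1: tbl 0x33, slot 27 ⇒ 0x36007 (P1/RW1/US1/PS0)
  → PA=0x36EF9  (2 entries read)
#1 VA=0x2615F2D (r,kernel):
  lvl0: tbl 0x30, slot 19 ⇒ 0x38007 (P1/RW1/US1/PS0)
  lvl1: tbl 0x38, slot 21 ⇒ 0x39007 (P1/RW1/US1/PS0)
  → PA=0x39F2D  (2 entries read)

Access #1 fault: NONE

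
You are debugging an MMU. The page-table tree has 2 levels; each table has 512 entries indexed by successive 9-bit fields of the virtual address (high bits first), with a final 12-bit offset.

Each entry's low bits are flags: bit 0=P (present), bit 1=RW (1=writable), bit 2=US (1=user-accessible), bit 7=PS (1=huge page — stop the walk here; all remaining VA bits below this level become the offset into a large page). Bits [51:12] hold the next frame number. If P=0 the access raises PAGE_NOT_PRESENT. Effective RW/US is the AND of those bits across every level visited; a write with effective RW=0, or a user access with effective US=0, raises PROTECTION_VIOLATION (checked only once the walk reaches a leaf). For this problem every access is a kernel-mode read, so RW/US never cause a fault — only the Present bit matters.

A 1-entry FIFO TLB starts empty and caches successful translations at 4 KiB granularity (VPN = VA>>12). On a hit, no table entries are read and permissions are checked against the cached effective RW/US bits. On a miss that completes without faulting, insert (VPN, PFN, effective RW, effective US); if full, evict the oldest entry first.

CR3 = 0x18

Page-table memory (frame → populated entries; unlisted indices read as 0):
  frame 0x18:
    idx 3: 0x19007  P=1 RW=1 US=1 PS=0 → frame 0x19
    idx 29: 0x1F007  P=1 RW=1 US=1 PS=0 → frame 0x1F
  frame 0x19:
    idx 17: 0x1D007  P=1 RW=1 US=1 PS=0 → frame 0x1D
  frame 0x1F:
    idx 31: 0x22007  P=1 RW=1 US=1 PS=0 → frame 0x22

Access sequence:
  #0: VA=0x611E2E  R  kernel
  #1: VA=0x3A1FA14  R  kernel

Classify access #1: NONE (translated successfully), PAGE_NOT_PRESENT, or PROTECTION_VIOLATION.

Per-access translation:
#0 VA=0x611E2E (r,kernel):
  lvl0: tbl 0x18, slot 3 ⇒ 0x19007 (P1/RW1/US1/PS0)
  lvl1: tbl 0x19, slot 17 ⇒ 0x1D007 (P1/RW1/US1/PS0)
  → PA=0x1DE2E  (2 entries read)
#1 VA=0x3A1FA14 (r,kernel):
  lvl0: tbl 0x18, slot 29 ⇒ 0x1F007 (P1/RW1/US1/PS0)
  lvl1: tbl 0x1F, slot 31 ⇒ 0x22007 (P1/RW1/US1/PS0)
  → PA=0x22A14  (2 entries read)

Access #1 fault: NONE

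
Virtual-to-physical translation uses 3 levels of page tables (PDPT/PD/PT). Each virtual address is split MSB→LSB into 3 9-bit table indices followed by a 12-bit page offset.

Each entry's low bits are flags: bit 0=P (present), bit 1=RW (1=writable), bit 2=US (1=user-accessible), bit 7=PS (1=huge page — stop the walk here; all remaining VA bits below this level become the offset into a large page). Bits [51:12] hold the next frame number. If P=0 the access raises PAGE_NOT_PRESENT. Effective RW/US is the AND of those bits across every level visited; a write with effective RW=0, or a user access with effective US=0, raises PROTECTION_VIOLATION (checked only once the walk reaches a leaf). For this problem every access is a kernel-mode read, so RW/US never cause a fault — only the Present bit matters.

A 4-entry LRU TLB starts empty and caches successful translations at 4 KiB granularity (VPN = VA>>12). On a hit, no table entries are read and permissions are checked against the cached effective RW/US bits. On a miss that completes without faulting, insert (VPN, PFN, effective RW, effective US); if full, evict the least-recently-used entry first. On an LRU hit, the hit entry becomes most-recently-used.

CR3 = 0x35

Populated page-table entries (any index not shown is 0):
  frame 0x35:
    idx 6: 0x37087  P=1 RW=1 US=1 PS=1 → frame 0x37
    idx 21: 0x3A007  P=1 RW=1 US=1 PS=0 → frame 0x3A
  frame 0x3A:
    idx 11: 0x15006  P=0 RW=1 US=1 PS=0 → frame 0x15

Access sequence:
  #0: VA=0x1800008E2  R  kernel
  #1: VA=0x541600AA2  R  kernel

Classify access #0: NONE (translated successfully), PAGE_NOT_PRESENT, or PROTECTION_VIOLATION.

Per-access translation:
#0 VA=0x1800008E2 (r,kernel):
  L0 @0x35[6] → 0x37087  P=1,RW=1,US=1,PS=1
  ⇒ phys 0x378E2 (huge @L0)  [1 reads]
#1 VA=0x541600AA2 (r,kernel):
  L0 @0x35[21] → 0x3A007  P=1,RW=1,US=1,PS=0
  L1 @0x3A[11] → 0x15006  P=0,RW=1,US=1,PS=0
  ✗ PAGE_NOT_PRESENT  [2 reads]

Access #0 fault: NONE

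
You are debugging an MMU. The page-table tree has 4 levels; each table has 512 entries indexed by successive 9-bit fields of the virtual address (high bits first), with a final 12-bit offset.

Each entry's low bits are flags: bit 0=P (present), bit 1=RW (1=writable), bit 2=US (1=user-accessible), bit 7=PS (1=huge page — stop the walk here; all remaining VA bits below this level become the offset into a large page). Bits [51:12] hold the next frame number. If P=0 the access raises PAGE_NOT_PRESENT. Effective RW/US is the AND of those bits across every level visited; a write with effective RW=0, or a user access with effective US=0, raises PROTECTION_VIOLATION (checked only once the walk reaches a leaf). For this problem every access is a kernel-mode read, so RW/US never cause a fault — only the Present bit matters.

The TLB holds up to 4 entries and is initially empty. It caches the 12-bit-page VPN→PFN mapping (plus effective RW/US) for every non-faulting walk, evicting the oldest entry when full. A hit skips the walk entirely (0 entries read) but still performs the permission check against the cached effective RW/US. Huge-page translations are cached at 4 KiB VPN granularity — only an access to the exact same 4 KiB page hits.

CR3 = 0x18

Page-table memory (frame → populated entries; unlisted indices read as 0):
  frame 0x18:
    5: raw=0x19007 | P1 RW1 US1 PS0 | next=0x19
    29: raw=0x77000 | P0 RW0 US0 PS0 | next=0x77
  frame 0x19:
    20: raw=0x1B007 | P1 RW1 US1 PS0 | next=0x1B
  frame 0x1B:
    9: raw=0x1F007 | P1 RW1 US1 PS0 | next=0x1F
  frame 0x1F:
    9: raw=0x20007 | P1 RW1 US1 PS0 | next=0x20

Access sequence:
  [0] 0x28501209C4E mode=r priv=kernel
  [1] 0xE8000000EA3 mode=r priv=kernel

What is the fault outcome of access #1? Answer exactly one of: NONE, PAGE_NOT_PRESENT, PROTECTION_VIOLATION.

Per-access translation:
#0 VA=0x28501209C4E (r,kernel):
  [0] read 0x18 idx=5: raw=0x19007 flags P=1 W=1 U=1 S=0
  [1] read 0x19 idx=20: raw=0x1B007 flags P=1 W=1 U=1 S=0
  [2] read 0x1B idx=9: raw=0x1F007 flags P=1 W=1 U=1 S=0
  [3] read 0x1F idx=9: raw=0x20007 flags P=1 W=1 U=1 S=0
  ✓ 0x20C4E  — 4 lookups
#1 VA=0xE8000000EA3 (r,kernel):
  [0] read 0x18 idx=29: raw=0x77000 flags P=0 W=0 U=0 S=0
  → PAGE_NOT_PRESENT  (1 entries read)

Access #1 fault: PAGE_NOT_PRESENT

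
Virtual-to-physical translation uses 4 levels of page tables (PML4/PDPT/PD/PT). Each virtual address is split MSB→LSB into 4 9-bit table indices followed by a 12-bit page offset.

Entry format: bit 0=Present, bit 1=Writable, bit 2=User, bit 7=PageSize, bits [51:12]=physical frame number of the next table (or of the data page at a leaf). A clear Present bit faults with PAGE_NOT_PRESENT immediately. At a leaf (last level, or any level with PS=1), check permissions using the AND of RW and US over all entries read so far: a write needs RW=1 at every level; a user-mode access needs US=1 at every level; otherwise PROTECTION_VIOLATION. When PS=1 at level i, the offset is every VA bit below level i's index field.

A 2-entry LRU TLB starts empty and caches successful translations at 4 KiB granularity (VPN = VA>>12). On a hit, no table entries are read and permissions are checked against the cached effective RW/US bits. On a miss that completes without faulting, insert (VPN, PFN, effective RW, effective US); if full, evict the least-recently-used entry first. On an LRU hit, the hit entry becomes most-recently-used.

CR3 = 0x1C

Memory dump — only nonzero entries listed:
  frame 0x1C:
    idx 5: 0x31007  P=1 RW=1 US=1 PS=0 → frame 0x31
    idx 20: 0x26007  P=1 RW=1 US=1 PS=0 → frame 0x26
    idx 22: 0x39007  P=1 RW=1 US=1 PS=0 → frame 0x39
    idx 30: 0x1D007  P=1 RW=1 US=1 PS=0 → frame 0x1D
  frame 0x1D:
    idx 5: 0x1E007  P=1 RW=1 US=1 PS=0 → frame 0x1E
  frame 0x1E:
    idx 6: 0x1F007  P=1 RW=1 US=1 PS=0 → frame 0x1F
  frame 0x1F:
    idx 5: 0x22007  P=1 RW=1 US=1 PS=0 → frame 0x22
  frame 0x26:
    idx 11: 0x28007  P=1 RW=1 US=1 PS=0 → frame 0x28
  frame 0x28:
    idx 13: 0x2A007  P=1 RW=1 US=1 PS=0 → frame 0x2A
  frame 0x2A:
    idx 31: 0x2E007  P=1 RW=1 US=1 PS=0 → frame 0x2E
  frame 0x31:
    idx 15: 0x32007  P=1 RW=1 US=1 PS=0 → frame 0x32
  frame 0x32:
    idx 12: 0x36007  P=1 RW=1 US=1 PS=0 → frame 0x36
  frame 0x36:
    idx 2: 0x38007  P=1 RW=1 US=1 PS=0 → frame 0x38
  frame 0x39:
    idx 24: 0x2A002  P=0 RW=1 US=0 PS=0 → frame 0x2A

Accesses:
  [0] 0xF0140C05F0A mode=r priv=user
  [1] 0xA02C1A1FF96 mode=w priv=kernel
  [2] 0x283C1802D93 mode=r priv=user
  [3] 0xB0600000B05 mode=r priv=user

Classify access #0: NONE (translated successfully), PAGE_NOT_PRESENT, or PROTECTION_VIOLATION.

Walk each access:
#0 VA=0xF0140C05F0A (r,user):
  [0] read 0x1C idx=30: raw=0x1D007 flags P=1 W=1 U=1 S=0
  [1] read 0x1D idx=5: raw=0x1E007 flags P=1 W=1 U=1 S=0
  [2] read 0x1E idx=6: raw=0x1F007 flags P=1 W=1 U=1 S=0
  [3] read 0x1F idx=5: raw=0x22007 flags P=1 W=1 U=1 S=0
  → PA=0x22F0A  (4 entries read)
#1 VA=0xA02C1A1FF96 (w,kernel):
  [0] read 0x1C idx=20: raw=0x26007 flags P=1 W=1 U=1 S=0
  [1] read 0x26 idx=11: raw=0x28007 flags P=1 W=1 U=1 S=0
  [2] read 0x28 idx=13: raw=0x2A007 flags P=1 W=1 U=1 S=0
  [3] read 0x2A idx=31: raw=0x2E007 flags P=1 W=1 U=1 S=0
  → PA=0x2EF96  (4 entries read)
#2 VA=0x283C1802D93 (r,user):
  [0] read 0x1C idx=5: raw=0x31007 flags P=1 W=1 U=1 S=0
  [1] read 0x31 idx=15: raw=0x32007 flags P=1 W=1 U=1 S=0
  [2] read 0x32 idx=12: raw=0x36007 flags P=1 W=1 U=1 S=0
  [3] read 0x36 idx=2: raw=0x38007 flags P=1 W=1 U=1 S=0
  → PA=0x38D93  (4 entries read)
#3 VA=0xB0600000B05 (r,user):
  [0] read 0x1C idx=22: raw=0x39007 flags P=1 W=1 U=1 S=0
  [1] read 0x39 idx=24: raw=0x2A002 flags P=0 W=1 U=0 S=0
  ⇒ fault: PAGE_NOT_PRESENT  — 2 lookups

Access #0 fault: NONE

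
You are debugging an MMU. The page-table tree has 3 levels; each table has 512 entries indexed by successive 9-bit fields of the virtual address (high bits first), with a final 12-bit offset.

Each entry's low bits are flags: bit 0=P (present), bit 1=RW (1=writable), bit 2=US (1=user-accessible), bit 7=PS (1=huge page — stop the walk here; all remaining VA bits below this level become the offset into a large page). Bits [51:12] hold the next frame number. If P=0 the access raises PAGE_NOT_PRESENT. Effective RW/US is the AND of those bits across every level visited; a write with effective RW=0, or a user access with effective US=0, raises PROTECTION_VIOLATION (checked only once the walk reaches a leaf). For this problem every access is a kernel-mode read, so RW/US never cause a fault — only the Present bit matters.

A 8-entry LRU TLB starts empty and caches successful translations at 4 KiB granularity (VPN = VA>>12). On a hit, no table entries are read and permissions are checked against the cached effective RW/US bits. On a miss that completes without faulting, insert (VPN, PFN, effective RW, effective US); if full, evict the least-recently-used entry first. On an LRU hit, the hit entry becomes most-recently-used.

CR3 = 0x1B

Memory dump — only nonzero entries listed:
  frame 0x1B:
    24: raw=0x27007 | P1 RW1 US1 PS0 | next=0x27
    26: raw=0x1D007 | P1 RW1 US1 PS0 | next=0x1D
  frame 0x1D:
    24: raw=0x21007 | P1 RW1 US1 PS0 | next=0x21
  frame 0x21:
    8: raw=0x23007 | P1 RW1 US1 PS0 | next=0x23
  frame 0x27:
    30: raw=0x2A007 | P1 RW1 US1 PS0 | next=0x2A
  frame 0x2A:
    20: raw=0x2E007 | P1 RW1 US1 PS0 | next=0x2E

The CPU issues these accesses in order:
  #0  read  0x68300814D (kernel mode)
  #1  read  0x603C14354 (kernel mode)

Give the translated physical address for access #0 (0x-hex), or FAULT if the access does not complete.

Walk each access:
#0 VA=0x68300814D (r,kernel):
  L0: frame=0x1B idx=26 entry=0x1D007 [P=1 RW=1 US=1 PS=0]
  L1: frame=0x1D idx=24 entry=0x21007 [P=1 RW=1 US=1 PS=0]
  L2: frame=0x21 idx=8 entry=0x23007 [P=1 RW=1 US=1 PS=0]
  ✓ 0x2314D  — 3 lookups
#1 VA=0x603C14354 (r,kernel):
  L0: frame=0x1B idx=24 entry=0x27007 [P=1 RW=1 US=1 PS=0]
  L1: frame=0x27 idx=30 entry=0x2A007 [P=1 RW=1 US=1 PS=0]
  L2: frame=0x2A idx=20 entry=0x2E007 [P=1 RW=1 US=1 PS=0]
  ✓ 0x2E354  — 3 lookups

Access #0 PA: 0x2314D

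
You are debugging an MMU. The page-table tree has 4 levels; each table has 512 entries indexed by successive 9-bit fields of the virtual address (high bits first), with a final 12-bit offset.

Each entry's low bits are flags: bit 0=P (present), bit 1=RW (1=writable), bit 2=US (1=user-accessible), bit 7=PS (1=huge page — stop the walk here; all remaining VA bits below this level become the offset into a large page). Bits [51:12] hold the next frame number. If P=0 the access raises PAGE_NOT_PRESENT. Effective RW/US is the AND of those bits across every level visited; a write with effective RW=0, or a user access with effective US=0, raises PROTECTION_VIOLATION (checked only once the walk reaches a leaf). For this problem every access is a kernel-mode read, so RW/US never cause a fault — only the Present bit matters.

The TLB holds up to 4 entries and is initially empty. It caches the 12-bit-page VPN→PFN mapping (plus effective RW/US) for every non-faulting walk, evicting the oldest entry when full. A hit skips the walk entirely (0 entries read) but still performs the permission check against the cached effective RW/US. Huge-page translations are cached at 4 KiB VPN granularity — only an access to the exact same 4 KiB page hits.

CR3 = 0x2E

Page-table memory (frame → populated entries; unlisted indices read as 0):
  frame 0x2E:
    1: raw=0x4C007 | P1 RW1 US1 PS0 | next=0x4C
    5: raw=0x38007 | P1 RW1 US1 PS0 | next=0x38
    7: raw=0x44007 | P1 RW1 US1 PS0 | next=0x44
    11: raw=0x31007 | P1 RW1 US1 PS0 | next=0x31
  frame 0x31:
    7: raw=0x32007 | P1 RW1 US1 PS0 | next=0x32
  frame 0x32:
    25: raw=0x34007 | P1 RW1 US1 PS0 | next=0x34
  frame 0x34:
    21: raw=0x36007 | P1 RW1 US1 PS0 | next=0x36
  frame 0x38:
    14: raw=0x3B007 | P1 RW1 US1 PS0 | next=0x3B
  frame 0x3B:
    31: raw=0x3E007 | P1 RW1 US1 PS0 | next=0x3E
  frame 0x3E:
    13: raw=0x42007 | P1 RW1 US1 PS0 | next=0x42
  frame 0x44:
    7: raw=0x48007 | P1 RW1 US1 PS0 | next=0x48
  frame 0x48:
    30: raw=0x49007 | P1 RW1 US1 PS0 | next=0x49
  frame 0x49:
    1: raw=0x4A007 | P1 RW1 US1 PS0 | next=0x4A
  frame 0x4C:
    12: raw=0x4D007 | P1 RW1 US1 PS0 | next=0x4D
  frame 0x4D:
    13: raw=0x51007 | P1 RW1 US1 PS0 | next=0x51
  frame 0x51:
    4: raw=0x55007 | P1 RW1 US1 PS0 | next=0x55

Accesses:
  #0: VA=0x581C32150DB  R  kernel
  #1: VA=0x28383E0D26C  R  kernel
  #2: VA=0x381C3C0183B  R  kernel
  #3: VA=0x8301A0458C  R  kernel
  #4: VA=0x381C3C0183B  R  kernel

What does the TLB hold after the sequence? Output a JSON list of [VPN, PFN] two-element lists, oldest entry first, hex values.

Per-access translation:
#0 VA=0x581C32150DB (r,kernel):
  [0] read 0x2E idx=11: raw=0x31007 flags P=1 W=1 U=1 S=0
  [1] read 0x31 idx=7: raw=0x32007 flags P=1 W=1 U=1 S=0
  [2] read 0x32 idx=25: raw=0x34007 flags P=1 W=1 U=1 S=0
  [3] read 0x34 idx=21: raw=0x36007 flags P=1 W=1 U=1 S=0
  → PA=0x360DB  (4 entries read)
#1 VA=0x28383E0D26C (r,kernel):
  [0] read 0x2E idx=5: raw=0x38007 flags P=1 W=1 U=1 S=0
  [1] read 0x38 idx=14: raw=0x3B007 flags P=1 W=1 U=1 S=0
  [2] read 0x3B idx=31: raw=0x3E007 flags P=1 W=1 U=1 S=0
  [3] read 0x3E idx=13: raw=0x42007 flags P=1 W=1 U=1 S=0
  → PA=0x4226C  (4 entries read)
#2 VA=0x381C3C0183B (r,kernel):
  [0] read 0x2E idx=7: raw=0x44007 flags P=1 W=1 U=1 S=0
  [1] read 0x44 idx=7: raw=0x48007 flags P=1 W=1 U=1 S=0
  [2] read 0x48 idx=30: raw=0x49007 flags P=1 W=1 U=1 S=0
  [3] read 0x49 idx=1: raw=0x4A007 flags P=1 W=1 U=1 S=0
  → PA=0x4A83B  (4 entries read)
#3 VA=0x8301A0458C (r,kernel):
  [0] read 0x2E idx=1: raw=0x4C007 flags P=1 W=1 U=1 S=0
  [1] read 0x4C idx=12: raw=0x4D007 flags P=1 W=1 U=1 S=0
  [2] read 0x4D idx=13: raw=0x51007 flags P=1 W=1 U=1 S=0
  [3] read 0x51 idx=4: raw=0x55007 flags P=1 W=1 U=1 S=0
  → PA=0x5558C  (4 entries read)
#4 VA=0x381C3C0183B (r,kernel):
  TLB hit vpn=0x381C3C01 → PA=0x4A83B

TLB: [["0x581C3215", "0x36"], ["0x28383E0D", "0x42"], ["0x381C3C01", "0x4A"], ["0x8301A04", "0x55"]]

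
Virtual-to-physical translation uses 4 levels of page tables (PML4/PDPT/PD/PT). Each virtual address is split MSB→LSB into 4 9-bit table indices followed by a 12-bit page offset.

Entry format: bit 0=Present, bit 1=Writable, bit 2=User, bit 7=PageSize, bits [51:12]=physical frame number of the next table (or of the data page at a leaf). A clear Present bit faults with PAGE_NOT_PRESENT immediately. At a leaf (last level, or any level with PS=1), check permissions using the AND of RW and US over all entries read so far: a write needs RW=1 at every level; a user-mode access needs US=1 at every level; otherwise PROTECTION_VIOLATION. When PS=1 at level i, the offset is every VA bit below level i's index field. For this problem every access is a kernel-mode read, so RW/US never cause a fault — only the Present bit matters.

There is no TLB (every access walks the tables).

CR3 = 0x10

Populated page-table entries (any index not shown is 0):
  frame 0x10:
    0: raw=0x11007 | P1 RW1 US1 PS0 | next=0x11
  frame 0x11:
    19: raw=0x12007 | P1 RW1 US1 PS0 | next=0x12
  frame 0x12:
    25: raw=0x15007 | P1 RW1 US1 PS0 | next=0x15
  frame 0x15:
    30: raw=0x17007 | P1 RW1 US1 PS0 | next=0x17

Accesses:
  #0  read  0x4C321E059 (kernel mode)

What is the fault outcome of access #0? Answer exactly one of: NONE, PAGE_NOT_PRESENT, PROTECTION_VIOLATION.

Walk each access:
#0 VA=0x4C321E059 (r,kernel):
  [0] read 0x10 idx=0: raw=0x11007 flags P=1 W=1 U=1 S=0
  [1] read 0x11 idx=19: raw=0x12007 flags P=1 W=1 U=1 S=0
  [2] read 0x12 idx=25: raw=0x15007 flags P=1 W=1 U=1 S=0
  [3] read 0x15 idx=30: raw=0x17007 flags P=1 W=1 U=1 S=0
  ⇒ phys 0x17059  [4 reads]

Access #0 fault: NONE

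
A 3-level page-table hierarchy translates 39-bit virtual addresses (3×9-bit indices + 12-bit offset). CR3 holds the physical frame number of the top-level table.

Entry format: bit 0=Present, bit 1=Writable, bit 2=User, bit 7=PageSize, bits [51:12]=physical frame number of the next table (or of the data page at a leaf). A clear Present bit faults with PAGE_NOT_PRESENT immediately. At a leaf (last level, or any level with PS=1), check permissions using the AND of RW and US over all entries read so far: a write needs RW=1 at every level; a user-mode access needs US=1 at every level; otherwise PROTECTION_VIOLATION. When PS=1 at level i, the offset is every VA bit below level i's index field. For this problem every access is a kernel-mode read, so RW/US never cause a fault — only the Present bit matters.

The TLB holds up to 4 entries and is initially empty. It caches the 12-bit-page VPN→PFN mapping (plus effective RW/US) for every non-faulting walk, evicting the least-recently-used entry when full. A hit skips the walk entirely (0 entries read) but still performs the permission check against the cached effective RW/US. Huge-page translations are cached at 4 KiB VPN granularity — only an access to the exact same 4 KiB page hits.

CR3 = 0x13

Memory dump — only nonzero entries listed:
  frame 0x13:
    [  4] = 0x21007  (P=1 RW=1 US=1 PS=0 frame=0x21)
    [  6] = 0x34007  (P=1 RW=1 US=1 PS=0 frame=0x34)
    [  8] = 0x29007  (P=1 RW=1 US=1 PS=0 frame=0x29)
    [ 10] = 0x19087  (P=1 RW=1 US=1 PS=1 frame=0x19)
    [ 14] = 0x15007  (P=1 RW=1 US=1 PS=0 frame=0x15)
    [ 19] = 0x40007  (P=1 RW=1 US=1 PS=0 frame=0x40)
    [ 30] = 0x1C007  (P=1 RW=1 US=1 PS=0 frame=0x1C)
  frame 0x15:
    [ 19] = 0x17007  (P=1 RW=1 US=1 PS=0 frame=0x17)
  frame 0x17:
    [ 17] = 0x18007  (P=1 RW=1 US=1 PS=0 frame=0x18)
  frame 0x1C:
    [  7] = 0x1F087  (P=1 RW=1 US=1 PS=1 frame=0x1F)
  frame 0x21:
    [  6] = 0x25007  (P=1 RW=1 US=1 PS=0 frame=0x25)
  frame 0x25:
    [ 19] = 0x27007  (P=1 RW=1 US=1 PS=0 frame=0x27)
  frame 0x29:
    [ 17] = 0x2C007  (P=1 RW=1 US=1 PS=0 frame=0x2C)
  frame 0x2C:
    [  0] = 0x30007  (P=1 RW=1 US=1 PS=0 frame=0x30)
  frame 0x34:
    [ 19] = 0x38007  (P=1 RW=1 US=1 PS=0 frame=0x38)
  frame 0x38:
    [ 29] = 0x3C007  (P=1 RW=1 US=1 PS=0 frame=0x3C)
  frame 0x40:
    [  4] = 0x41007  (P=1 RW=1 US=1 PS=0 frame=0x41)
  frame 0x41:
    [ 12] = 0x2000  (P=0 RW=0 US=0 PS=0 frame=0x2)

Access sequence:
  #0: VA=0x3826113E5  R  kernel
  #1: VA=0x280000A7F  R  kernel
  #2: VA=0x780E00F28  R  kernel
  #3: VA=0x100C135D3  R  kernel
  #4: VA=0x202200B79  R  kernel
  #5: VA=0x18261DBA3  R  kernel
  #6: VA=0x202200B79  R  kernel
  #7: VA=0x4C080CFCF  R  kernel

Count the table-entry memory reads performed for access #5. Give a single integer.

Trace:
#0 VA=0x3826113E5 (r,kernel):
  L0: frame=0x13 idx=14 entry=0x15007 [P=1 RW=1 US=1 PS=0]
  L1: frame=0x15 idx=19 entry=0x17007 [P=1 RW=1 US=1 PS=0]
  L2: frame=0x17 idx=17 entry=0x18007 [P=1 RW=1 US=1 PS=0]
  ✓ 0x183E5  — 3 lookups
#1 VA=0x280000A7F (r,kernel):
  L0: frame=0x13 idx=10 entry=0x19087 [P=1 RW=1 US=1 PS=1]
  ✓ 0x19A7F (huge @L0)  — 1 lookups
#2 VA=0x780E00F28 (r,kernel):
  L0: frame=0x13 idx=30 entry=0x1C007 [P=1 RW=1 US=1 PS=0]
  L1: frame=0x1C idx=7 entry=0x1F087 [P=1 RW=1 US=1 PS=1]
  ✓ 0x1FF28 (huge @L1)  — 2 lookups
#3 VA=0x100C135D3 (r,kernel):
  L0: frame=0x13 idx=4 entry=0x21007 [P=1 RW=1 US=1 PS=0]
  L1: frame=0x21 idx=6 entry=0x25007 [P=1 RW=1 US=1 PS=0]
  L2: frame=0x25 idx=19 entry=0x27007 [P=1 RW=1 US=1 PS=0]
  ✓ 0x275D3  — 3 lookups
#4 VA=0x202200B79 (r,kernel):
  L0: frame=0x13 idx=8 entry=0x29007 [P=1 RW=1 US=1 PS=0]
  L1: frame=0x29 idx=17 entry=0x2C007 [P=1 RW=1 US=1 PS=0]
  L2: frame=0x2C idx=0 entry=0x30007 [P=1 RW=1 US=1 PS=0]
  ✓ 0x30B79  — 3 lookups
#5 VA=0x18261DBA3 (r,kernel):
  L0: frame=0x13 idx=6 entry=0x34007 [P=1 RW=1 US=1 PS=0]
  L1: frame=0x34 idx=19 entry=0x38007 [P=1 RW=1 US=1 PS=0]
  L2: frame=0x38 idx=29 entry=0x3C007 [P=1 RW=1 US=1 PS=0]
  ✓ 0x3CBA3  — 3 lookups
#6 VA=0x202200B79 (r,kernel):
  TLB hit vpn=0x202200 → PA=0x30B79
#7 VA=0x4C080CFCF (r,kernel):
  L0: frame=0x13 idx=19 entry=0x40007 [P=1 RW=1 US=1 PS=0]
  L1: frame=0x40 idx=4 entry=0x41007 [P=1 RW=1 US=1 PS=0]
  L2: frame=0x41 idx=12 entry=0x2000 [P=0 RW=0 US=0 PS=0]
  → PAGE_NOT_PRESENT  (3 entries read)

Entries read for #5: 3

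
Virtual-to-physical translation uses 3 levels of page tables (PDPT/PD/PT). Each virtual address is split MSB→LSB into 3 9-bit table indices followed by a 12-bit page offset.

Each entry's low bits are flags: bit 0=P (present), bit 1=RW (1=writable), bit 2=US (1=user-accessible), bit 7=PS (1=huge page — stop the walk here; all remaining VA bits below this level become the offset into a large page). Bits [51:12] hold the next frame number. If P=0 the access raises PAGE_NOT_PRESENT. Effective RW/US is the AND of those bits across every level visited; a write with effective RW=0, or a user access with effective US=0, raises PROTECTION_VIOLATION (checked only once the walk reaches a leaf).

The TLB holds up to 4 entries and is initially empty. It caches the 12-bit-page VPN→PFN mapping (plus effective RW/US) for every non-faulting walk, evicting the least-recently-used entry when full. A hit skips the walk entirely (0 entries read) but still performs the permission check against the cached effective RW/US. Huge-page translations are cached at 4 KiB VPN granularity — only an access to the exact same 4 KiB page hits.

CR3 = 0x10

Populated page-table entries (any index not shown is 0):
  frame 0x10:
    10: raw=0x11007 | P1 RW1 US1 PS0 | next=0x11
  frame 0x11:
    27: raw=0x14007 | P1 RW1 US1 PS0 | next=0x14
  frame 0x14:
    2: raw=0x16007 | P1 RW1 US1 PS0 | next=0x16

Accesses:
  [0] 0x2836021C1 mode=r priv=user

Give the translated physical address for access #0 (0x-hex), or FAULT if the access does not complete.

Per-access translation:
#0 VA=0x2836021C1 (r,user):
  [0] read 0x10 idx=10: raw=0x11007 flags P=1 W=1 U=1 S=0
  [1] read 0x11 idx=27: raw=0x14007 flags P=1 W=1 U=1 S=0
  [2] read 0x14 idx=2: raw=0x16007 flags P=1 W=1 U=1 S=0
  ⇒ phys 0x161C1  [3 reads]

Access #0 PA: 0x161C1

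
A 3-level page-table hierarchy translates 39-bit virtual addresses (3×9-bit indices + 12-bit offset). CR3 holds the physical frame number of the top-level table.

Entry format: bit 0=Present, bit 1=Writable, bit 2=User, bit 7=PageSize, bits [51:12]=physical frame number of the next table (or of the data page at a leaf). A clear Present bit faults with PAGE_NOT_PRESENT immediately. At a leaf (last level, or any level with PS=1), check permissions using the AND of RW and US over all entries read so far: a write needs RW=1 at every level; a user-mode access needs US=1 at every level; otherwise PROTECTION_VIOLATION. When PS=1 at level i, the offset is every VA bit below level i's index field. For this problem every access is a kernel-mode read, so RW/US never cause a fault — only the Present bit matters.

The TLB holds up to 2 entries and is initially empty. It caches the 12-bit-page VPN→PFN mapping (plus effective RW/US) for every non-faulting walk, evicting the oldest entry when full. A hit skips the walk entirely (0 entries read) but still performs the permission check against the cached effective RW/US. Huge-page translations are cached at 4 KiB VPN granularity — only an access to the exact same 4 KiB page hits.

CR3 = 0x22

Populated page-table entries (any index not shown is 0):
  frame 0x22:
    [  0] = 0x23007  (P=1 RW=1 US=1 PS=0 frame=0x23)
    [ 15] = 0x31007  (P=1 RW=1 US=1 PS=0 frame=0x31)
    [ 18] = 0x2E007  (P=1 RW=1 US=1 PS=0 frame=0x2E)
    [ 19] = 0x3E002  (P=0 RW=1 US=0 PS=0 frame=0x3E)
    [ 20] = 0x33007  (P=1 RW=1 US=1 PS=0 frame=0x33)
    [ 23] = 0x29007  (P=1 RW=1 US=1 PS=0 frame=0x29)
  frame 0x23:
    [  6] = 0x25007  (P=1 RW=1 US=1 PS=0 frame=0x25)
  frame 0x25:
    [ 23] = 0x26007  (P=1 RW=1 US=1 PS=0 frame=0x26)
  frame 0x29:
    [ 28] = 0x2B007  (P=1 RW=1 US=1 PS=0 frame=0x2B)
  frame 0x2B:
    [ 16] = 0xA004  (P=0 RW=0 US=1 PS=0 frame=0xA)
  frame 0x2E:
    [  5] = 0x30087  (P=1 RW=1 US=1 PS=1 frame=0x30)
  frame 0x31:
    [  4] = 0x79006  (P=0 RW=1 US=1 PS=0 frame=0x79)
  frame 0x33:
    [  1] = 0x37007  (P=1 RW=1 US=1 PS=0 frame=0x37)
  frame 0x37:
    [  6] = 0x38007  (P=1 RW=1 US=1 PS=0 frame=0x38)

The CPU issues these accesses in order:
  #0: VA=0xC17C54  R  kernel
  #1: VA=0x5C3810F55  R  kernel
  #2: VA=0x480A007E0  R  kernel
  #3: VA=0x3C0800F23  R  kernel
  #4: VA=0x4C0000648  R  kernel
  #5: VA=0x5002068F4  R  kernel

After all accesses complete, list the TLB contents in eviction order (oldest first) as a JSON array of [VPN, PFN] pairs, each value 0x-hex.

Trace:
#0 VA=0xC17C54 (r,kernel):
  [0] read 0x22 idx=0: raw=0x23007 flags P=1 W=1 U=1 S=0
  [1] read 0x23 idx=6: raw=0x25007 flags P=1 W=1 U=1 S=0
  [2] read 0x25 idx=23: raw=0x26007 flags P=1 W=1 U=1 S=0
  → PA=0x26C54  (3 entries read)
#1 VA=0x5C3810F55 (r,kernel):
  [0] read 0x22 idx=23: raw=0x29007 flags P=1 W=1 U=1 S=0
  [1] read 0x29 idx=28: raw=0x2B007 flags P=1 W=1 U=1 S=0
  [2] read 0x2B idx=16: raw=0xA004 flags P=0 W=0 U=1 S=0
  ✗ PAGE_NOT_PRESENT  [3 reads]
#2 VA=0x480A007E0 (r,kernel):
  [0] read 0x22 idx=18: raw=0x2E007 flags P=1 W=1 U=1 S=0
  [1] read 0x2E idx=5: raw=0x30087 flags P=1 W=1 U=1 S=1
  → PA=0x307E0 (huge @L1)  (2 entries read)
#3 VA=0x3C0800F23 (r,kernel):
  [0] read 0x22 idx=15: raw=0x31007 flags P=1 W=1 U=1 S=0
  [1] read 0x31 idx=4: raw=0x79006 flags P=0 W=1 U=1 S=0
  ✗ PAGE_NOT_PRESENT  [2 reads]
#4 VA=0x4C0000648 (r,kernel):
  [0] read 0x22 idx=19: raw=0x3E002 flags P=0 W=1 U=0 S=0
  ✗ PAGE_NOT_PRESENT  [1 reads]
#5 VA=0x5002068F4 (r,kernel):
  [0] read 0x22 idx=20: raw=0x33007 flags P=1 W=1 U=1 S=0
  [1] read 0x33 idx=1: raw=0x37007 flags P=1 W=1 U=1 S=0
  [2] read 0x37 idx=6: raw=0x38007 flags P=1 W=1 U=1 S=0
  → PA=0x388F4  (3 entries read)

TLB: [["0x480A00", "0x30"], ["0x500206", "0x38"]]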